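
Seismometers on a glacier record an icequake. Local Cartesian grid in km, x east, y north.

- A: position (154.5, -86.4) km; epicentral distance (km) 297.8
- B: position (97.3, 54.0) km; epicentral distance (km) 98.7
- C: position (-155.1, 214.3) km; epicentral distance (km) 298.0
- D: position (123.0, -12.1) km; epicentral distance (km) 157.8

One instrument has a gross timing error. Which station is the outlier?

A

Solve using three stations at a time. Using B, C, D (subtract circle equations pairwise → linear system) gives (x, y) ≈ (134.7, 145.2).
Distances from that point to each station vs reported:
  A: calculated 232.4 vs reported 297.8 → residual 65.4 km
  B: calculated 98.6 vs reported 98.7 → residual 0.1 km
  C: calculated 298.0 vs reported 298.0 → residual 0.0 km
  D: calculated 157.7 vs reported 157.8 → residual 0.1 km
B, C, D are mutually consistent (residuals ≈ 0); A is off by 65.4 km.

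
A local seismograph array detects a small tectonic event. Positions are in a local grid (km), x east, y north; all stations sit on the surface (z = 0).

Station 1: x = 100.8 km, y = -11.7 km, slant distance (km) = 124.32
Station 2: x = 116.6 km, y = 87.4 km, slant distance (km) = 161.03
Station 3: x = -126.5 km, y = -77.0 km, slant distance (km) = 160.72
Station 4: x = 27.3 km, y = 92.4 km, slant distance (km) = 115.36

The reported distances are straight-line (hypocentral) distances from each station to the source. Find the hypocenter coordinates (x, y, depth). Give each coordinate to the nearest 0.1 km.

x ≈ -3.6 km, y ≈ 2.9 km, depth ≈ 65.9 km

Each station gives a sphere (x−x_i)² + (y−y_i)² + z² = d_i² (stations at z=0).
Subtracting the Station 1 sphere from Station 2 and Station 3: z² cancels, leaving linear equations in x and y:
31.6 x + 198.2 y = 461.59
-454.6 x − 130.6 y = 1258.26
Solving: x ≈ -3.602, y ≈ 2.903 km (keep extra digits for the depth step; rounded: -3.6, 2.9).
Then from the Station 1 sphere: z² = 124.32² − (x − 100.8)² − (y + 11.7)² with x = -3.602, y = 2.903, so z ≈ 65.897 ≈ 65.9 km.
Check against Station 4 (with the unrounded solution): distance 115.36 ≈ 115.36 km. ✓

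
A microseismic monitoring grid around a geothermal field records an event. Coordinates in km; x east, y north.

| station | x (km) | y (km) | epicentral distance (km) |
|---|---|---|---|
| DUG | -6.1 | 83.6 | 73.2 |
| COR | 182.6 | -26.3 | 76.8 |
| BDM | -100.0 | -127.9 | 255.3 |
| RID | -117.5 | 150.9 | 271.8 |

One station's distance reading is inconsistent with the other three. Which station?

DUG

Solve using three stations at a time. Using COR, BDM, RID (subtract circle equations pairwise → linear system) gives (x, y) ≈ (114.9, 9.9).
Distances from that point to each station vs reported:
  DUG: calculated 141.6 vs reported 73.2 → residual 68.4 km
  COR: calculated 76.8 vs reported 76.8 → residual 0.0 km
  BDM: calculated 255.3 vs reported 255.3 → residual 0.0 km
  RID: calculated 271.8 vs reported 271.8 → residual 0.0 km
COR, BDM, RID are mutually consistent (residuals ≈ 0); DUG is off by 68.4 km.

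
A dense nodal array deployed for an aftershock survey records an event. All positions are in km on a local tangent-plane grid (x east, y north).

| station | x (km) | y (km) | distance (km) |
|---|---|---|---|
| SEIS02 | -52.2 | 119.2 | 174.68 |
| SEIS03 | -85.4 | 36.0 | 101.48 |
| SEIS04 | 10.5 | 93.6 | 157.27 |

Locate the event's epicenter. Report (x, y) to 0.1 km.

Circle about each station: (x + 52.2)² + (y − 119.2)² = 174.68²; (x + 85.4)² + (y − 36.0)² = 101.48²; (x − 10.5)² + (y − 93.6)² = 157.27².
Subtracting pairs of circle equations eliminates x²+y² and gives linear equations (the radical axes):
-66.4 x − 166.4 y = 11870.59
125.4 x − 51.2 y = -2283.02
Solving the 2×2 system: x ≈ -40.7, y ≈ -55.1 km.
Check against SEIS02 (with the unrounded x, y): √((x + 52.2)²+(y − 119.2)²) = 174.68 ≈ 174.68 km. ✓

(-40.7, -55.1)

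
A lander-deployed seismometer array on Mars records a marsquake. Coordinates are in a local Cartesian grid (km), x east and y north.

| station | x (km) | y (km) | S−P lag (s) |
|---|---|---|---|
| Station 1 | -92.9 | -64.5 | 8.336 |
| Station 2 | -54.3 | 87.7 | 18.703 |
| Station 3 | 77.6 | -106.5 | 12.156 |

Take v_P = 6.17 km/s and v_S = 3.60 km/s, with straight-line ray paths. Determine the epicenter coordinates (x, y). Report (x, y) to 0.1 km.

(-21.1, -70.5)

Distance from S−P lag: d = Δt · v_P v_S / (v_P − v_S) = Δt · (6.17·3.60)/(6.17−3.60) ≈ 8.6428·Δt.
So d_Station 1 = 72.05, d_Station 2 = 161.65, d_Station 3 = 105.06 km.
Circle about each station: (x + 92.9)² + (y + 64.5)² = 72.05²; (x + 54.3)² + (y − 87.7)² = 161.65²; (x − 77.6)² + (y + 106.5)² = 105.06².
Subtracting pairs of circle equations eliminates x²+y² and gives linear equations (the radical axes):
77.2 x + 304.4 y = -23090.40
341.0 x − 84.0 y = -1273.05
Solving the 2×2 system: x ≈ -21.1, y ≈ -70.5 km.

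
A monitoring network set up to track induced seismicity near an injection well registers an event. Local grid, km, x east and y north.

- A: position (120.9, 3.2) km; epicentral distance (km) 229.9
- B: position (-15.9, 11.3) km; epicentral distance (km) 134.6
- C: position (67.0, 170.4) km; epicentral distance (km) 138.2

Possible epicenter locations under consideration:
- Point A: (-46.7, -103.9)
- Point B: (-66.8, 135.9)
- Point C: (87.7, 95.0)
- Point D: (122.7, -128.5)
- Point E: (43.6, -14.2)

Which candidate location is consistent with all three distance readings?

Point B

For each candidate, compare |candidate − station| to the reported distance:
Point A: residuals A 31.0, B 15.4, C 158.7 → max 158.7 km
Point B: residuals A 0.0, B 0.0, C 0.0 → max 0.0 km
Point C: residuals A 132.3, B 1.4, C 60.0 → max 132.3 km
Point D: residuals A 98.2, B 62.3, C 165.8 → max 165.8 km
Point E: residuals A 150.7, B 69.9, C 47.9 → max 150.7 km
Only Point B has all residuals ≈ 0.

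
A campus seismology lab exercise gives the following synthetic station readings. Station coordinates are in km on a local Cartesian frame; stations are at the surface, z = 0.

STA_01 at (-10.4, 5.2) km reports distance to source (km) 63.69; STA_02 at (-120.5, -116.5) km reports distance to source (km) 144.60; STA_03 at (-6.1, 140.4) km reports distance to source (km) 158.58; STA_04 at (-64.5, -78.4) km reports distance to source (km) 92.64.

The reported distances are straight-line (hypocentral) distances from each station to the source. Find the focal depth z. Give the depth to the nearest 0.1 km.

z ≈ 52.0 km

Each station gives a sphere (x−x_i)² + (y−y_i)² + z² = d_i² (stations at z=0).
Subtracting the STA_01 sphere from STA_02 and STA_03: z² cancels, leaving linear equations in x and y:
-220.2 x − 243.4 y = 11104.56
8.6 x + 270.4 y = -1477.03
Solving: x ≈ -46.009, y ≈ -3.999 km (keep extra digits for the depth step; rounded: -46.0, -4.0).
Then from the STA_01 sphere: z² = 63.69² − (x + 10.4)² − (y − 5.2)² with x = -46.009, y = -3.999, so z ≈ 51.998 ≈ 52.0 km.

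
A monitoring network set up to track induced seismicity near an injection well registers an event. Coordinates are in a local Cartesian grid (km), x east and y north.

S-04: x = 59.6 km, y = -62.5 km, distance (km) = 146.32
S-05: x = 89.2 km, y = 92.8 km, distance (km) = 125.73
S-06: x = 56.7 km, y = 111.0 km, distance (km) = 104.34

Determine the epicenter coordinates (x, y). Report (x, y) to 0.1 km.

x ≈ -30.1 km, y ≈ 53.1 km

Circle about each station: (x − 59.6)² + (y + 62.5)² = 146.32²; (x − 89.2)² + (y − 92.8)² = 125.73²; (x − 56.7)² + (y − 111.0)² = 104.34².
Subtracting the S-04 equation from the S-05 and S-06 equations removes the quadratic terms:
59.2 x + 310.6 y = 14711.58
-5.8 x + 347.0 y = 18600.19
Solving the 2×2 system: x ≈ -30.1, y ≈ 53.1 km.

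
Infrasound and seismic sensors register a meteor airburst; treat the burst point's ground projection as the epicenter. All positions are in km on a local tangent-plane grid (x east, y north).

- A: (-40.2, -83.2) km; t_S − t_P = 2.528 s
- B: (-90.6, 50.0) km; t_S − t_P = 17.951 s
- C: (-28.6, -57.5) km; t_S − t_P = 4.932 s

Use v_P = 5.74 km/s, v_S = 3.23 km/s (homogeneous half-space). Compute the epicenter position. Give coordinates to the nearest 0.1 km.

Distance from S−P lag: d = Δt · v_P v_S / (v_P − v_S) = Δt · (5.74·3.23)/(5.74−3.23) ≈ 7.3865·Δt.
So d_A = 18.67, d_B = 132.60, d_C = 36.43 km.
Circle about each station: (x + 40.2)² + (y + 83.2)² = 18.67²; (x + 90.6)² + (y − 50.0)² = 132.60²; (x + 28.6)² + (y + 57.5)² = 36.43².
Subtracting the A equation from the B and C equations removes the quadratic terms:
-100.8 x + 266.4 y = -15064.11
23.2 x + 51.4 y = -5392.65
Solving the 2×2 system: x ≈ -58.3, y ≈ -78.6 km.

(-58.3, -78.6)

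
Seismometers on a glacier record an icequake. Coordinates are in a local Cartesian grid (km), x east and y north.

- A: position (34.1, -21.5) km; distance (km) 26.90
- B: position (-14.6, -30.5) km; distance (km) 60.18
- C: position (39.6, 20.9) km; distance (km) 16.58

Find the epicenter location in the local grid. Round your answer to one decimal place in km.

Circle about each station: (x − 34.1)² + (y + 21.5)² = 26.90²; (x + 14.6)² + (y + 30.5)² = 60.18²; (x − 39.6)² + (y − 20.9)² = 16.58².
Subtracting the A equation from the B and C equations removes the quadratic terms:
-97.4 x − 18.0 y = -3379.67
11.0 x + 84.8 y = 828.62
Solving the 2×2 system: x ≈ 33.7, y ≈ 5.4 km.
Check against A (with the unrounded x, y): √((x − 34.1)²+(y + 21.5)²) = 26.90 ≈ 26.90 km. ✓

(33.7, 5.4)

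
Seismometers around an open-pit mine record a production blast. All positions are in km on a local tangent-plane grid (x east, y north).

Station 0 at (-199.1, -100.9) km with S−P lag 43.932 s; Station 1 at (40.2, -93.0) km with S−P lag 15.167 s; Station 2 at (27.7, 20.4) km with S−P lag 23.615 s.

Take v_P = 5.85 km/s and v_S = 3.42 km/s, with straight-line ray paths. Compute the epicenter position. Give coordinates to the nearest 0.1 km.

Distance from S−P lag: d = Δt · v_P v_S / (v_P − v_S) = Δt · (5.85·3.42)/(5.85−3.42) ≈ 8.2333·Δt.
So d_Station 0 = 361.71, d_Station 1 = 124.87, d_Station 2 = 194.43 km.
Circle about each station: (x + 199.1)² + (y + 100.9)² = 361.71²; (x − 40.2)² + (y + 93.0)² = 124.87²; (x − 27.7)² + (y − 20.4)² = 194.43².
Subtracting the Station 0 equation from the Station 1 and Station 2 equations removes the quadratic terms:
478.6 x + 15.8 y = 75685.03
453.6 x + 242.6 y = 44392.93
Solving the 2×2 system: x ≈ 162.1, y ≈ -120.1 km.

x ≈ 162.1 km, y ≈ -120.1 km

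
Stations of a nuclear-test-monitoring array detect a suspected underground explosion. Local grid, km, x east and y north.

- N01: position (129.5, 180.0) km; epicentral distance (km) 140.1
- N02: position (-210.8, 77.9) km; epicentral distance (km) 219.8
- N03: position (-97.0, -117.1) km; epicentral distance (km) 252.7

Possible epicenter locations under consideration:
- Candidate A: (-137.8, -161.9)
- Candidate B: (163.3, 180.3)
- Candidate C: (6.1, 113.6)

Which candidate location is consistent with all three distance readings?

For each candidate, compare |candidate − station| to the reported distance:
Candidate A: residuals N01 293.9, N02 30.9, N03 192.1 → max 293.9 km
Candidate B: residuals N01 106.3, N02 168.1, N03 142.5 → max 168.1 km
Candidate C: residuals N01 0.0, N02 0.0, N03 0.0 → max 0.0 km
Only Candidate C has all residuals ≈ 0.

Candidate C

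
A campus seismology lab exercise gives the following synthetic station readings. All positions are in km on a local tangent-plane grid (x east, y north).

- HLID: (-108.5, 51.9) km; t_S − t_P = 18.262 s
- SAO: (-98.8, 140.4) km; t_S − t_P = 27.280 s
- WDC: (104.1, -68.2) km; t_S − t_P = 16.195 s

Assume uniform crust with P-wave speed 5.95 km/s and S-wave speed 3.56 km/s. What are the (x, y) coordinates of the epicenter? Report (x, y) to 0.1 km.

Distance from S−P lag: d = Δt · v_P v_S / (v_P − v_S) = Δt · (5.95·3.56)/(5.95−3.56) ≈ 8.8628·Δt.
So d_HLID = 161.85, d_SAO = 241.78, d_WDC = 143.53 km.
Circle about each station: (x + 108.5)² + (y − 51.9)² = 161.85²; (x + 98.8)² + (y − 140.4)² = 241.78²; (x − 104.1)² + (y + 68.2)² = 143.53².
Subtracting the HLID equation from the SAO and WDC equations removes the quadratic terms:
19.4 x + 177.0 y = -17254.41
425.2 x − 240.2 y = 6616.75
Solving the 2×2 system: x ≈ -37.2, y ≈ -93.4 km.

-37.2 km east, -93.4 km north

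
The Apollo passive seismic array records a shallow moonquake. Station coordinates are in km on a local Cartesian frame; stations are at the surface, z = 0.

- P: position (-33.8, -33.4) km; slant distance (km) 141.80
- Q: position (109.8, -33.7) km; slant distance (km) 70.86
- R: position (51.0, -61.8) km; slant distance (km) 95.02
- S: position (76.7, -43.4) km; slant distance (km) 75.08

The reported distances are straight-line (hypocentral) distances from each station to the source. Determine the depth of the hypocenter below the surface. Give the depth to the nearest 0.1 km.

Each station gives a sphere (x−x_i)² + (y−y_i)² + z² = d_i² (stations at z=0).
Subtracting the P sphere from Q and R: z² cancels, leaving linear equations in x and y:
287.2 x − 0.6 y = 26019.83
169.6 x − 56.8 y = 15240.68
Solving: x ≈ 90.603, y ≈ 2.211 km (keep extra digits for the depth step; rounded: 90.6, 2.2).
Then from the P sphere: z² = 141.80² − (x + 33.8)² − (y + 33.4)² with x = 90.603, y = 2.211, so z ≈ 57.991 ≈ 58.0 km.

depth ≈ 58.0 km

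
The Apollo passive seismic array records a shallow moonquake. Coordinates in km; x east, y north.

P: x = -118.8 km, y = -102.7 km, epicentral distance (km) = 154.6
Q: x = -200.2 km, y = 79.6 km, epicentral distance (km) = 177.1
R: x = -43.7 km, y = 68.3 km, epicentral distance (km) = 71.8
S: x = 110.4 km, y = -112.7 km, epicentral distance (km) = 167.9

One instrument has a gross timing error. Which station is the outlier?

Solve using three stations at a time. Using P, R, S (subtract circle equations pairwise → linear system) gives (x, y) ≈ (-8.6, 5.7).
Distances from that point to each station vs reported:
  P: calculated 154.6 vs reported 154.6 → residual 0.0 km
  Q: calculated 205.3 vs reported 177.1 → residual 28.2 km
  R: calculated 71.8 vs reported 71.8 → residual 0.0 km
  S: calculated 167.9 vs reported 167.9 → residual 0.0 km
P, R, S are mutually consistent (residuals ≈ 0); Q is off by 28.2 km.

Q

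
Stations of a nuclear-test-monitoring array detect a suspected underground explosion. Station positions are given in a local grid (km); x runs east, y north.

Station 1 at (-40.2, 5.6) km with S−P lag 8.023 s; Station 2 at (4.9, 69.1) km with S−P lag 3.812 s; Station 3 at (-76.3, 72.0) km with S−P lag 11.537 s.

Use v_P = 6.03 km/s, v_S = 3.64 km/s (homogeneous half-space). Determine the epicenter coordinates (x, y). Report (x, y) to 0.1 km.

(24.8, 40.3)

Distance from S−P lag: d = Δt · v_P v_S / (v_P − v_S) = Δt · (6.03·3.64)/(6.03−3.64) ≈ 9.1838·Δt.
So d_Station 1 = 73.68, d_Station 2 = 35.01, d_Station 3 = 105.95 km.
Circle about each station: (x + 40.2)² + (y − 5.6)² = 73.68²; (x − 4.9)² + (y − 69.1)² = 35.01²; (x + 76.3)² + (y − 72.0)² = 105.95².
Subtracting the Station 1 equation from the Station 2 and Station 3 equations removes the quadratic terms:
90.2 x + 127.0 y = 7354.46
-72.2 x + 132.8 y = 3561.63
Solving the 2×2 system: x ≈ 24.8, y ≈ 40.3 km.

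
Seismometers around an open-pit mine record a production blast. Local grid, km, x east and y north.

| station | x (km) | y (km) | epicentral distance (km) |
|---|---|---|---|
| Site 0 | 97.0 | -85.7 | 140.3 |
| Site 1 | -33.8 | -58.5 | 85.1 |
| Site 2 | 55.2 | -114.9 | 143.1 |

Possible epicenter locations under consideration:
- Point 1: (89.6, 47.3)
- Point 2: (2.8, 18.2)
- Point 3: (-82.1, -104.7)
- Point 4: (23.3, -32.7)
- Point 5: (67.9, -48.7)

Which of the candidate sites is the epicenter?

For each candidate, compare |candidate − station| to the reported distance:
Point 1: residuals Site 0 7.1, Site 1 77.4, Site 2 22.7 → max 77.4 km
Point 2: residuals Site 0 0.1, Site 1 0.1, Site 2 0.1 → max 0.1 km
Point 3: residuals Site 0 39.8, Site 1 18.3, Site 2 5.4 → max 39.8 km
Point 4: residuals Site 0 49.5, Site 1 22.4, Site 2 54.9 → max 54.9 km
Point 5: residuals Site 0 93.2, Site 1 17.1, Site 2 75.7 → max 93.2 km
Only Point 2 has all residuals ≈ 0.

Point 2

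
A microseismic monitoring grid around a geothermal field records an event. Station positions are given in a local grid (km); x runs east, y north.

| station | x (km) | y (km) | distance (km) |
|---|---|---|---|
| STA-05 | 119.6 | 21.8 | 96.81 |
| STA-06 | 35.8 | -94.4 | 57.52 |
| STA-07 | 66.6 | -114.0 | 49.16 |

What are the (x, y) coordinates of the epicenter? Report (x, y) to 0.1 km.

Circle about each station: (x − 119.6)² + (y − 21.8)² = 96.81²; (x − 35.8)² + (y + 94.4)² = 57.52²; (x − 66.6)² + (y + 114.0)² = 49.16².
Subtracting the STA-05 equation from the STA-06 and STA-07 equations removes the quadratic terms:
-167.6 x − 232.4 y = 1477.23
-106.0 x − 271.6 y = 9607.63
Solving the 2×2 system: x ≈ 87.7, y ≈ -69.6 km.

(87.7, -69.6)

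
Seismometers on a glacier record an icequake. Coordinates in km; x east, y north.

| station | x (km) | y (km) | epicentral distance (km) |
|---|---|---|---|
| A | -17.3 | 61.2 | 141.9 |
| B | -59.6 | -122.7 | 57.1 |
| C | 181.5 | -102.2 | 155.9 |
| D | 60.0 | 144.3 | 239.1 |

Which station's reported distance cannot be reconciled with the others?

Solve using three stations at a time. Using A, B, D (subtract circle equations pairwise → linear system) gives (x, y) ≈ (-21.0, -80.6).
Distances from that point to each station vs reported:
  A: calculated 141.9 vs reported 141.9 → residual 0.0 km
  B: calculated 57.1 vs reported 57.1 → residual 0.0 km
  C: calculated 203.7 vs reported 155.9 → residual 47.8 km
  D: calculated 239.1 vs reported 239.1 → residual 0.0 km
A, B, D are mutually consistent (residuals ≈ 0); C is off by 47.8 km.

C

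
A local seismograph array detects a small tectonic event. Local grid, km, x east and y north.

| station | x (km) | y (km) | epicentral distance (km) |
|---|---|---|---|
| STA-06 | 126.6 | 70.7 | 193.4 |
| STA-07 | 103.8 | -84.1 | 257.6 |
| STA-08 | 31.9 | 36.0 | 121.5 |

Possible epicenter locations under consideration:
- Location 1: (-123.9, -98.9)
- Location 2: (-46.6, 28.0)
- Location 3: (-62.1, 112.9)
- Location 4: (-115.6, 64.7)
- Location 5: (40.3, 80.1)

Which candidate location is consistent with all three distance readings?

Location 3

For each candidate, compare |candidate − station| to the reported distance:
Location 1: residuals STA-06 109.1, STA-07 29.4, STA-08 84.6 → max 109.1 km
Location 2: residuals STA-06 15.0, STA-07 70.0, STA-08 42.6 → max 70.0 km
Location 3: residuals STA-06 0.0, STA-07 0.1, STA-08 0.1 → max 0.1 km
Location 4: residuals STA-06 48.9, STA-07 7.5, STA-08 28.8 → max 48.9 km
Location 5: residuals STA-06 106.6, STA-07 81.5, STA-08 76.6 → max 106.6 km
Only Location 3 has all residuals ≈ 0.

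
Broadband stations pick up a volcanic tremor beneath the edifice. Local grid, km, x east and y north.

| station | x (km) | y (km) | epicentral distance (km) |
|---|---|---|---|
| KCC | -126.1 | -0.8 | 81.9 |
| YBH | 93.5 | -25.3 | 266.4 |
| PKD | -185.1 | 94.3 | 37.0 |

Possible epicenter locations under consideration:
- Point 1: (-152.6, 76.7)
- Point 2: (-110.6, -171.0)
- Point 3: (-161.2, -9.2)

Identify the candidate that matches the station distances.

Point 1

For each candidate, compare |candidate − station| to the reported distance:
Point 1: residuals KCC 0.0, YBH 0.0, PKD 0.0 → max 0.0 km
Point 2: residuals KCC 89.0, YBH 15.6, PKD 238.6 → max 238.6 km
Point 3: residuals KCC 45.8, YBH 11.2, PKD 69.2 → max 69.2 km
Only Point 1 has all residuals ≈ 0.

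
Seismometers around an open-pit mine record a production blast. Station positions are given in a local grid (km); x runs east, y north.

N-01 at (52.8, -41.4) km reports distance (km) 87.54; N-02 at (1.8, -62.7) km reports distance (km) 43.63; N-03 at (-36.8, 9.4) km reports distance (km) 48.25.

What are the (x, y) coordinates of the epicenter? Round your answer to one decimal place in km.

x ≈ -34.7 km, y ≈ -38.8 km

Circle about each station: (x − 52.8)² + (y + 41.4)² = 87.54²; (x − 1.8)² + (y + 62.7)² = 43.63²; (x + 36.8)² + (y − 9.4)² = 48.25².
Subtracting pairs of circle equations eliminates x²+y² and gives linear equations (the radical axes):
-102.0 x − 42.6 y = 5192.40
-179.2 x + 101.6 y = 2275.99
Solving the 2×2 system: x ≈ -34.7, y ≈ -38.8 km.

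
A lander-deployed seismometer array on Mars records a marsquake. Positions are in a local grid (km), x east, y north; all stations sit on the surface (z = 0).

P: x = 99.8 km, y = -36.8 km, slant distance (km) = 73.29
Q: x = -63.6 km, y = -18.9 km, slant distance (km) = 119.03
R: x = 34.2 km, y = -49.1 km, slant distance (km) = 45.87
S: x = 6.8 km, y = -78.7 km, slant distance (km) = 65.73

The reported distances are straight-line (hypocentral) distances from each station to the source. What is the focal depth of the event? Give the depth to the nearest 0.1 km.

45.0 km

Each station gives a sphere (x−x_i)² + (y−y_i)² + z² = d_i² (stations at z=0).
Subtracting the P sphere from Q and R: z² cancels, leaving linear equations in x and y:
-326.8 x + 35.8 y = -15708.83
-131.2 x − 24.6 y = -4466.46
Solving: x ≈ 42.896, y ≈ -47.216 km (keep extra digits for the depth step; rounded: 42.9, -47.2).
Then from the P sphere: z² = 73.29² − (x − 99.8)² − (y + 36.8)² with x = 42.896, y = -47.216, so z ≈ 44.999 ≈ 45.0 km.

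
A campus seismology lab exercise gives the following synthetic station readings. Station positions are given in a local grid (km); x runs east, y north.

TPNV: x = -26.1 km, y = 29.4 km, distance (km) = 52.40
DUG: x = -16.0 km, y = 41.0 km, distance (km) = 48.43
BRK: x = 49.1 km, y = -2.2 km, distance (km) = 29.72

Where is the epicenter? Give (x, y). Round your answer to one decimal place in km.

Circle about each station: (x + 26.1)² + (y − 29.4)² = 52.40²; (x + 16.0)² + (y − 41.0)² = 48.43²; (x − 49.1)² + (y + 2.2)² = 29.72².
Subtracting the TPNV equation from the DUG and BRK equations removes the quadratic terms:
20.2 x + 23.2 y = 791.73
150.4 x − 63.2 y = 2732.56
Solving the 2×2 system: x ≈ 23.8, y ≈ 13.4 km.

x ≈ 23.8 km, y ≈ 13.4 km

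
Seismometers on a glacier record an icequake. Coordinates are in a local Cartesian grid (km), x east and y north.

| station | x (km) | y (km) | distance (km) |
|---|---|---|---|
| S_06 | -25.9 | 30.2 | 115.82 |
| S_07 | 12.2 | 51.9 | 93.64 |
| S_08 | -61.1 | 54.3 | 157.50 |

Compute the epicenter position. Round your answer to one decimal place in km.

(82.9, -9.5)

Circle about each station: (x + 25.9)² + (y − 30.2)² = 115.82²; (x − 12.2)² + (y − 51.9)² = 93.64²; (x + 61.1)² + (y − 54.3)² = 157.50².
Subtracting pairs of circle equations eliminates x²+y² and gives linear equations (the radical axes):
76.2 x + 43.4 y = 5905.42
-70.4 x + 48.2 y = -6293.13
Solving the 2×2 system: x ≈ 82.9, y ≈ -9.5 km.
Check against S_06 (with the unrounded x, y): √((x + 25.9)²+(y − 30.2)²) = 115.81 ≈ 115.82 km. ✓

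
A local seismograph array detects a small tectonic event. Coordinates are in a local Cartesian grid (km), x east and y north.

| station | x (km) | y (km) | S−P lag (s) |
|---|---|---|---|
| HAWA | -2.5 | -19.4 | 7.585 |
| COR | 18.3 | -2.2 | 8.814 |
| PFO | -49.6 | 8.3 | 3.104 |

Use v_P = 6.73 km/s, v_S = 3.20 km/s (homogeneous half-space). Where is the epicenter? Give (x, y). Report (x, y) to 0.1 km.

Distance from S−P lag: d = Δt · v_P v_S / (v_P − v_S) = Δt · (6.73·3.20)/(6.73−3.20) ≈ 6.1008·Δt.
So d_HAWA = 46.27, d_COR = 53.77, d_PFO = 18.94 km.
Circle about each station: (x + 2.5)² + (y + 19.4)² = 46.27²; (x − 18.3)² + (y + 2.2)² = 53.77²; (x + 49.6)² + (y − 8.3)² = 18.94².
Subtracting pairs of circle equations eliminates x²+y² and gives linear equations (the radical axes):
41.6 x + 34.4 y = -793.18
-94.2 x + 55.4 y = 3928.63
Solving the 2×2 system: x ≈ -32.3, y ≈ 16.0 km.

(-32.3, 16.0)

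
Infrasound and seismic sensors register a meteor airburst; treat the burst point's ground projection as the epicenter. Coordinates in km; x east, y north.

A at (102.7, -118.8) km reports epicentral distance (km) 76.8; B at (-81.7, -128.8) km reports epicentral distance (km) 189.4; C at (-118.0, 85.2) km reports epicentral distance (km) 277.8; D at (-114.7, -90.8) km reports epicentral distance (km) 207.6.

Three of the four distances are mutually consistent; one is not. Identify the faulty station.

Solve using three stations at a time. Using A, B, D (subtract circle equations pairwise → linear system) gives (x, y) ≈ (87.4, -43.7).
Distances from that point to each station vs reported:
  A: calculated 76.7 vs reported 76.8 → residual 0.1 km
  B: calculated 189.3 vs reported 189.4 → residual 0.1 km
  C: calculated 242.5 vs reported 277.8 → residual 35.3 km
  D: calculated 207.6 vs reported 207.6 → residual 0.0 km
A, B, D are mutually consistent (residuals ≈ 0); C is off by 35.3 km.

C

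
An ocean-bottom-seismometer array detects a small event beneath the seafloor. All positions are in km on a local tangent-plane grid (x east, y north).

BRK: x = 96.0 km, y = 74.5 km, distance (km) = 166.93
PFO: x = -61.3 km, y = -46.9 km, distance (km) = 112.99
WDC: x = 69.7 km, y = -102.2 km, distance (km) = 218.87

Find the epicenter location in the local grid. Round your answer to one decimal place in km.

Circle about each station: (x − 96.0)² + (y − 74.5)² = 166.93²; (x + 61.3)² + (y + 46.9)² = 112.99²; (x − 69.7)² + (y + 102.2)² = 218.87².
Subtracting the BRK equation from the PFO and WDC equations removes the quadratic terms:
-314.6 x − 242.8 y = 6289.93
-52.6 x − 353.4 y = -19501.77
Solving the 2×2 system: x ≈ -70.7, y ≈ 65.7 km.

x ≈ -70.7 km, y ≈ 65.7 km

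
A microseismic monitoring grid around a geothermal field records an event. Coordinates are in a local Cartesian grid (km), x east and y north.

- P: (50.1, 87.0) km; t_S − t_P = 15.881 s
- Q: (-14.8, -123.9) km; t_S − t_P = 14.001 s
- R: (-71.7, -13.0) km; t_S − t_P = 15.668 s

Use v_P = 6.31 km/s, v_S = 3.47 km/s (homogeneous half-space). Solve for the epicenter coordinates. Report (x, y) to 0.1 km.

Distance from S−P lag: d = Δt · v_P v_S / (v_P − v_S) = Δt · (6.31·3.47)/(6.31−3.47) ≈ 7.7098·Δt.
So d_P = 122.44, d_Q = 107.94, d_R = 120.80 km.
Circle about each station: (x − 50.1)² + (y − 87.0)² = 122.44²; (x + 14.8)² + (y + 123.9)² = 107.94²; (x + 71.7)² + (y + 13.0)² = 120.80².
Subtracting pairs of circle equations eliminates x²+y² and gives linear equations (the radical axes):
-129.8 x − 421.8 y = 8831.75
-243.6 x − 200.0 y = -4370.21
Solving the 2×2 system: x ≈ 47.0, y ≈ -35.4 km.
Check against P (with the unrounded x, y): √((x − 50.1)²+(y − 87.0)²) = 122.44 ≈ 122.44 km. ✓

(47.0, -35.4)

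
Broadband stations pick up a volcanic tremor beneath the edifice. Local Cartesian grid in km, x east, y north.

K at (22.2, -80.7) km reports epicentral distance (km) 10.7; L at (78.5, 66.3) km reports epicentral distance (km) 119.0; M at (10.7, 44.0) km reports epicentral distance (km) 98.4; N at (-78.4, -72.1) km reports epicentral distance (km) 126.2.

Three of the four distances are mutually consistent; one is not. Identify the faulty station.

Solve using three stations at a time. Using L, M, N (subtract circle equations pairwise → linear system) gives (x, y) ≈ (45.5, -48.1).
Distances from that point to each station vs reported:
  K: calculated 40.1 vs reported 10.7 → residual 29.4 km
  L: calculated 119.0 vs reported 119.0 → residual 0.0 km
  M: calculated 98.4 vs reported 98.4 → residual 0.0 km
  N: calculated 126.2 vs reported 126.2 → residual 0.0 km
L, M, N are mutually consistent (residuals ≈ 0); K is off by 29.4 km.

K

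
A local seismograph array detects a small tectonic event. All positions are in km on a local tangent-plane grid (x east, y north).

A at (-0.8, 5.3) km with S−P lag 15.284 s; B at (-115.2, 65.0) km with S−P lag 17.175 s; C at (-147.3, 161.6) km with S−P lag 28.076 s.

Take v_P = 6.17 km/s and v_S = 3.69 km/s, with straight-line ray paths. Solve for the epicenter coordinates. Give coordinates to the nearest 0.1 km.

Distance from S−P lag: d = Δt · v_P v_S / (v_P − v_S) = Δt · (6.17·3.69)/(6.17−3.69) ≈ 9.1804·Δt.
So d_A = 140.31, d_B = 157.67, d_C = 257.75 km.
Circle about each station: (x + 0.8)² + (y − 5.3)² = 140.31²; (x + 115.2)² + (y − 65.0)² = 157.67²; (x + 147.3)² + (y − 161.6)² = 257.75².
Subtracting the A equation from the B and C equations removes the quadratic terms:
-228.8 x + 119.4 y = 12294.38
-293.0 x + 312.6 y = 1034.95
Solving the 2×2 system: x ≈ -101.8, y ≈ -92.1 km.

-101.8 km east, -92.1 km north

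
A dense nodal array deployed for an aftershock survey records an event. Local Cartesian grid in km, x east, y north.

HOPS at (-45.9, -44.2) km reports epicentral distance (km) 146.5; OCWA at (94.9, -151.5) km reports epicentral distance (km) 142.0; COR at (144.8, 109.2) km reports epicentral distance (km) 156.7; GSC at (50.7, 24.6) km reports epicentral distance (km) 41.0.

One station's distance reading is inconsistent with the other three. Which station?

HOPS

Solve using three stations at a time. Using OCWA, COR, GSC (subtract circle equations pairwise → linear system) gives (x, y) ≈ (51.1, -16.4).
Distances from that point to each station vs reported:
  HOPS: calculated 100.9 vs reported 146.5 → residual 45.6 km
  OCWA: calculated 142.0 vs reported 142.0 → residual 0.0 km
  COR: calculated 156.7 vs reported 156.7 → residual 0.0 km
  GSC: calculated 41.0 vs reported 41.0 → residual 0.0 km
OCWA, COR, GSC are mutually consistent (residuals ≈ 0); HOPS is off by 45.6 km.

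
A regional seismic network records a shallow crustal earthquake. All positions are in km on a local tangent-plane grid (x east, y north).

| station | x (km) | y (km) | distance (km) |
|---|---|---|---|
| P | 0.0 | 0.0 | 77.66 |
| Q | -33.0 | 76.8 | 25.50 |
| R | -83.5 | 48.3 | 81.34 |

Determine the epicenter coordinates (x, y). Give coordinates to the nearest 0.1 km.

x ≈ -7.5 km, y ≈ 77.3 km

Circle about each station: x² + y² = 77.66²; (x + 33.0)² + (y − 76.8)² = 25.50²; (x + 83.5)² + (y − 48.3)² = 81.34².
Subtracting the P equation from the Q and R equations removes the quadratic terms:
-66.0 x + 153.6 y = 12368.07
-167.0 x + 96.6 y = 8720.02
Solving the 2×2 system: x ≈ -7.5, y ≈ 77.3 km.
Check against P (with the unrounded x, y): √(x²+y²) = 77.66 ≈ 77.66 km. ✓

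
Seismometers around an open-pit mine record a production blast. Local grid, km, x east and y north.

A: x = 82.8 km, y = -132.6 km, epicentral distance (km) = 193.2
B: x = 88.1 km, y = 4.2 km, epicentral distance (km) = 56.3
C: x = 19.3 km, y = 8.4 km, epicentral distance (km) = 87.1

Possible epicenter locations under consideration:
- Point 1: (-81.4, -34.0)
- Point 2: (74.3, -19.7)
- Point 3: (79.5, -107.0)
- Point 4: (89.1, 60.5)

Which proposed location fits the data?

Point 4

For each candidate, compare |candidate − station| to the reported distance:
Point 1: residuals A 1.7, B 117.5, C 22.2 → max 117.5 km
Point 2: residuals A 80.0, B 28.7, C 25.3 → max 80.0 km
Point 3: residuals A 167.4, B 55.2, C 43.1 → max 167.4 km
Point 4: residuals A 0.0, B 0.0, C 0.0 → max 0.0 km
Only Point 4 has all residuals ≈ 0.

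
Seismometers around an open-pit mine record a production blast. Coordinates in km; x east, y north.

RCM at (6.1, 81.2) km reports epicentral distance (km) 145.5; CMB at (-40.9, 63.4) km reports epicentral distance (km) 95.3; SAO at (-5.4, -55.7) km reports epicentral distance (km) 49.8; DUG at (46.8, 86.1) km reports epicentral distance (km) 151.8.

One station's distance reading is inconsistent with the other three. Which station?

RCM

Solve using three stations at a time. Using CMB, SAO, DUG (subtract circle equations pairwise → linear system) gives (x, y) ≈ (-49.1, -31.6).
Distances from that point to each station vs reported:
  RCM: calculated 125.6 vs reported 145.5 → residual 19.9 km
  CMB: calculated 95.4 vs reported 95.3 → residual 0.1 km
  SAO: calculated 49.9 vs reported 49.8 → residual 0.1 km
  DUG: calculated 151.8 vs reported 151.8 → residual 0.0 km
CMB, SAO, DUG are mutually consistent (residuals ≈ 0); RCM is off by 19.9 km.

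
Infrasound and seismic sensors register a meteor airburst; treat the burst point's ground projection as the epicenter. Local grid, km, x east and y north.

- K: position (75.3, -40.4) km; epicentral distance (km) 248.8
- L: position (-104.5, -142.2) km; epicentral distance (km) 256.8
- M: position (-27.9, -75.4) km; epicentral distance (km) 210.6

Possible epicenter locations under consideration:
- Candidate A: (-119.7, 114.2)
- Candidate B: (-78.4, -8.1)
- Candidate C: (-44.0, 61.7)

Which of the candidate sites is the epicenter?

For each candidate, compare |candidate − station| to the reported distance:
Candidate A: residuals K 0.0, L 0.1, M 0.1 → max 0.1 km
Candidate B: residuals K 91.7, L 120.2, M 126.5 → max 126.5 km
Candidate C: residuals K 91.8, L 44.1, M 72.6 → max 91.8 km
Only Candidate A has all residuals ≈ 0.

Candidate A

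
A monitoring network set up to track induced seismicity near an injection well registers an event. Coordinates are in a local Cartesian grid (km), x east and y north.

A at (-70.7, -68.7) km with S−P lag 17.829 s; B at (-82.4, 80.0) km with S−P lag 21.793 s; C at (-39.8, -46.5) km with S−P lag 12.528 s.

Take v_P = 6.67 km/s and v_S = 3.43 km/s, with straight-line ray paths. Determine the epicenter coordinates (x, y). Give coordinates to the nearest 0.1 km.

Distance from S−P lag: d = Δt · v_P v_S / (v_P − v_S) = Δt · (6.67·3.43)/(6.67−3.43) ≈ 7.0611·Δt.
So d_A = 125.89, d_B = 153.88, d_C = 88.46 km.
Circle about each station: (x + 70.7)² + (y + 68.7)² = 125.89²; (x + 82.4)² + (y − 80.0)² = 153.88²; (x + 39.8)² + (y + 46.5)² = 88.46².
Subtracting pairs of circle equations eliminates x²+y² and gives linear equations (the radical axes):
-23.4 x + 297.4 y = -4359.18
61.8 x + 44.4 y = 2051.23
Solving the 2×2 system: x ≈ 41.4, y ≈ -11.4 km.

(41.4, -11.4)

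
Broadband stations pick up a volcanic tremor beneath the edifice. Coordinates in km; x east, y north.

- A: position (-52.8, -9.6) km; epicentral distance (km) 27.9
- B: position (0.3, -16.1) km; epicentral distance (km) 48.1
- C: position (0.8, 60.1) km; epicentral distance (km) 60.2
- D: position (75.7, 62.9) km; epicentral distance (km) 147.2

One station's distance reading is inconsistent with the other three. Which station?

Solve using three stations at a time. Using A, B, C (subtract circle equations pairwise → linear system) gives (x, y) ≈ (-37.5, 13.7).
Distances from that point to each station vs reported:
  A: calculated 27.9 vs reported 27.9 → residual 0.0 km
  B: calculated 48.1 vs reported 48.1 → residual 0.0 km
  C: calculated 60.2 vs reported 60.2 → residual 0.0 km
  D: calculated 123.4 vs reported 147.2 → residual 23.8 km
A, B, C are mutually consistent (residuals ≈ 0); D is off by 23.8 km.

D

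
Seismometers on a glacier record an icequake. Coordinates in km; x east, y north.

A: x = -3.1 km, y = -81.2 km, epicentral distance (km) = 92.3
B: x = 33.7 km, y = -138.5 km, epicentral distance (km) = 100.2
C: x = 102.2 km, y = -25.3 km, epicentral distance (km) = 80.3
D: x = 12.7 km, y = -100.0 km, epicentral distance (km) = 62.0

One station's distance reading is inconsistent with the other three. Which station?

Solve using three stations at a time. Using B, C, D (subtract circle equations pairwise → linear system) gives (x, y) ≈ (23.0, -38.9).
Distances from that point to each station vs reported:
  A: calculated 49.8 vs reported 92.3 → residual 42.5 km
  B: calculated 100.2 vs reported 100.2 → residual 0.0 km
  C: calculated 80.3 vs reported 80.3 → residual 0.0 km
  D: calculated 62.0 vs reported 62.0 → residual 0.0 km
B, C, D are mutually consistent (residuals ≈ 0); A is off by 42.5 km.

A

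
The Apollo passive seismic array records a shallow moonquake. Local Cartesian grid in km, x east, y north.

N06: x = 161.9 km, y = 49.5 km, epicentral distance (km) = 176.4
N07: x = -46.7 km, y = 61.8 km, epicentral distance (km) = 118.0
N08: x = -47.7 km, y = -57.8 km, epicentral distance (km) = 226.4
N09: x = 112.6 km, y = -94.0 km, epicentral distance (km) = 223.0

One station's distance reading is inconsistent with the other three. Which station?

Solve using three stations at a time. Using N06, N07, N08 (subtract circle equations pairwise → linear system) gives (x, y) ≈ (22.4, 157.5).
Distances from that point to each station vs reported:
  N06: calculated 176.4 vs reported 176.4 → residual 0.0 km
  N07: calculated 118.0 vs reported 118.0 → residual 0.0 km
  N08: calculated 226.4 vs reported 226.4 → residual 0.0 km
  N09: calculated 267.2 vs reported 223.0 → residual 44.2 km
N06, N07, N08 are mutually consistent (residuals ≈ 0); N09 is off by 44.2 km.

N09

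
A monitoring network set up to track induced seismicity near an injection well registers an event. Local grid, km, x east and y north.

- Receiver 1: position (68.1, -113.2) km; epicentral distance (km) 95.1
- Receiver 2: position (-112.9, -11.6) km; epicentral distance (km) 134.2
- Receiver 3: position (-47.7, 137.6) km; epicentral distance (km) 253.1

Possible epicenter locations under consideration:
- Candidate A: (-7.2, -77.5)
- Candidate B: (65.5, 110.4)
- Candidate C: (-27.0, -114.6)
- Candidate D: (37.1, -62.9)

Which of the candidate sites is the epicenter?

Candidate C

For each candidate, compare |candidate − station| to the reported distance:
Candidate A: residuals Receiver 1 11.8, Receiver 2 9.6, Receiver 3 34.2 → max 34.2 km
Candidate B: residuals Receiver 1 128.5, Receiver 2 81.9, Receiver 3 136.7 → max 136.7 km
Candidate C: residuals Receiver 1 0.0, Receiver 2 0.1, Receiver 3 0.1 → max 0.1 km
Candidate D: residuals Receiver 1 36.0, Receiver 2 24.3, Receiver 3 35.4 → max 36.0 km
Only Candidate C has all residuals ≈ 0.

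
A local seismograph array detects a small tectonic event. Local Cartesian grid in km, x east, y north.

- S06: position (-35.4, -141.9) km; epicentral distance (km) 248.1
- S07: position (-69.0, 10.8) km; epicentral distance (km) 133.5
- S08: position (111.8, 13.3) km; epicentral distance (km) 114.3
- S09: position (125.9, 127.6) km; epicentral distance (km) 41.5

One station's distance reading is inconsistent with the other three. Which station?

Solve using three stations at a time. Using S06, S07, S08 (subtract circle equations pairwise → linear system) gives (x, y) ≈ (33.4, 96.5).
Distances from that point to each station vs reported:
  S06: calculated 248.1 vs reported 248.1 → residual 0.0 km
  S07: calculated 133.5 vs reported 133.5 → residual 0.0 km
  S08: calculated 114.3 vs reported 114.3 → residual 0.0 km
  S09: calculated 97.6 vs reported 41.5 → residual 56.1 km
S06, S07, S08 are mutually consistent (residuals ≈ 0); S09 is off by 56.1 km.

S09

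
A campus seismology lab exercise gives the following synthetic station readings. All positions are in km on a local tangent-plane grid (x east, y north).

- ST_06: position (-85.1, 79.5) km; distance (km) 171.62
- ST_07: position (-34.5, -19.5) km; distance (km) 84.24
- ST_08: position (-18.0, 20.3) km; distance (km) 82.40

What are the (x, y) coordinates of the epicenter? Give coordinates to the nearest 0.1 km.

Circle about each station: (x + 85.1)² + (y − 79.5)² = 171.62²; (x + 34.5)² + (y + 19.5)² = 84.24²; (x + 18.0)² + (y − 20.3)² = 82.40².
Subtracting the ST_06 equation from the ST_07 and ST_08 equations removes the quadratic terms:
101.2 x − 198.0 y = 10365.29
134.2 x − 118.4 y = 9837.49
Solving the 2×2 system: x ≈ 49.4, y ≈ -27.1 km.
Check against ST_06 (with the unrounded x, y): √((x + 85.1)²+(y − 79.5)²) = 171.62 ≈ 171.62 km. ✓

x ≈ 49.4 km, y ≈ -27.1 km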